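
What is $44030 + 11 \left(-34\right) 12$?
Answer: $39542$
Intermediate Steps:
$44030 + 11 \left(-34\right) 12 = 44030 - 4488 = 39542$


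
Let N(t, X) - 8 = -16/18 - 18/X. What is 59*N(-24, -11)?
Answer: 51094/99 ≈ 516.10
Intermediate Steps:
N(t, X) = 64/9 - 18/X (N(t, X) = 8 + (-16/18 - 18/X) = 8 + (-16*1/18 - 18/X) = 8 + (-8/9 - 18/X) = 64/9 - 18/X)
59*N(-24, -11) = 59*(64/9 - 18/(-11)) = 59*(64/9 - 18*(-1/11)) = 59*(64/9 + 18/11) = 59*(866/99) = 51094/99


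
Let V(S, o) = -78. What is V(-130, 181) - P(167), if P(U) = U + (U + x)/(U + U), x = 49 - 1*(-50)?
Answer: -41048/167 ≈ -245.80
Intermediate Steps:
x = 99 (x = 49 + 50 = 99)
P(U) = U + (99 + U)/(2*U) (P(U) = U + (U + 99)/(U + U) = U + (99 + U)/((2*U)) = U + (99 + U)*(1/(2*U)) = U + (99 + U)/(2*U))
V(-130, 181) - P(167) = -78 - (1/2 + 167 + (99/2)/167) = -78 - (1/2 + 167 + (99/2)*(1/167)) = -78 - (1/2 + 167 + 99/334) = -78 - 1*28022/167 = -78 - 28022/167 = -41048/167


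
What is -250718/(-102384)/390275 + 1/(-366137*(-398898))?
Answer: 339053093148521/54036168509201398200 ≈ 6.2746e-6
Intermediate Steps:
-250718/(-102384)/390275 + 1/(-366137*(-398898)) = -250718*(-1/102384)*(1/390275) - 1/366137*(-1/398898) = (125359/51192)*(1/390275) + 1/146051317026 = 125359/19978957800 + 1/146051317026 = 339053093148521/54036168509201398200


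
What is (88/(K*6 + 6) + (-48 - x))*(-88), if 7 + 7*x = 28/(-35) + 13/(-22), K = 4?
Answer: 81068/21 ≈ 3860.4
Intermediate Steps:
x = -923/770 (x = -1 + (28/(-35) + 13/(-22))/7 = -1 + (28*(-1/35) + 13*(-1/22))/7 = -1 + (-4/5 - 13/22)/7 = -1 + (1/7)*(-153/110) = -1 - 153/770 = -923/770 ≈ -1.1987)
(88/(K*6 + 6) + (-48 - x))*(-88) = (88/(4*6 + 6) + (-48 - 1*(-923/770)))*(-88) = (88/(24 + 6) + (-48 + 923/770))*(-88) = (88/30 - 36037/770)*(-88) = (88*(1/30) - 36037/770)*(-88) = (44/15 - 36037/770)*(-88) = -20267/462*(-88) = 81068/21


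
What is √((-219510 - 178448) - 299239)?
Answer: I*√697197 ≈ 834.98*I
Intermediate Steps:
√((-219510 - 178448) - 299239) = √(-397958 - 299239) = √(-697197) = I*√697197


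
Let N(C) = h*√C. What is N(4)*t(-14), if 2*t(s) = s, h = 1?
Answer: -14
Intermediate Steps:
t(s) = s/2
N(C) = √C (N(C) = 1*√C = √C)
N(4)*t(-14) = √4*((½)*(-14)) = 2*(-7) = -14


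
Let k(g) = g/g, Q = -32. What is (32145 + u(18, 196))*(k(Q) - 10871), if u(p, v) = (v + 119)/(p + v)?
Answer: -37389240075/107 ≈ -3.4943e+8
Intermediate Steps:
u(p, v) = (119 + v)/(p + v)
k(g) = 1
(32145 + u(18, 196))*(k(Q) - 10871) = (32145 + (119 + 196)/(18 + 196))*(1 - 10871) = (32145 + 315/214)*(-10870) = (6879345/214)*(-10870) = -37389240075/107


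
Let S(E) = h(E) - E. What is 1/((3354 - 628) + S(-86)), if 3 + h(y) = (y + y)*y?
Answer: 1/17601 ≈ 5.6815e-5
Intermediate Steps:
h(y) = -3 + 2*y**2 (h(y) = -3 + (y + y)*y = -3 + (2*y)*y = -3 + 2*y**2)
S(E) = -3 - E + 2*E**2 (S(E) = (-3 + 2*E**2) - E = -3 - E + 2*E**2)
1/((3354 - 628) + S(-86)) = 1/((3354 - 628) + (-3 - 1*(-86) + 2*(-86)**2)) = 1/(2726 + (-3 + 86 + 2*7396)) = 1/(2726 + (-3 + 86 + 14792)) = 1/(2726 + 14875) = 1/17601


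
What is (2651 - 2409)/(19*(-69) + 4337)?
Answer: 121/1513 ≈ 0.079974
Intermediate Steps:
(2651 - 2409)/(19*(-69) + 4337) = 242/(-1311 + 4337) = 242/3026 = 242*(1/3026) = 121/1513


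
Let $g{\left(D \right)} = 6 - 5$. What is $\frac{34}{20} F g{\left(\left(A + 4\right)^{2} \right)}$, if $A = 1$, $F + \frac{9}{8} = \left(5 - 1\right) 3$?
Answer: $\frac{1479}{80} \approx 18.487$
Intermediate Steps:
$F = \frac{87}{8}$ ($F = - \frac{9}{8} + \left(5 - 1\right) 3 = - \frac{9}{8} + 4 \cdot 3 = - \frac{9}{8} + 12 = \frac{87}{8} \approx 10.875$)
$g{\left(D \right)} = 1$
$\frac{34}{20} F g{\left(\left(A + 4\right)^{2} \right)} = \frac{34}{20} \cdot \frac{87}{8} \cdot 1 = 34 \cdot \frac{1}{20} \cdot \frac{87}{8} \cdot 1 = \frac{17}{10} \cdot \frac{87}{8} \cdot 1 = \frac{1479}{80} \cdot 1 = \frac{1479}{80}$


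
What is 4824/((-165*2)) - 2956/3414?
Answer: -1453718/93885 ≈ -15.484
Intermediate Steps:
4824/((-165*2)) - 2956/3414 = 4824/(-330) - 2956*1/3414 = 4824*(-1/330) - 1478/1707 = -804/55 - 1478/1707 = -1453718/93885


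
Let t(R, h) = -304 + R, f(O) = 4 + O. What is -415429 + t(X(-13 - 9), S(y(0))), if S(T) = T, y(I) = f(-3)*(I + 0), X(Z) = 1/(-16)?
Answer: -6651729/16 ≈ -4.1573e+5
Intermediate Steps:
X(Z) = -1/16 (X(Z) = 1*(-1/16) = -1/16)
y(I) = I (y(I) = (4 - 3)*(I + 0) = 1*I = I)
-415429 + t(X(-13 - 9), S(y(0))) = -415429 + (-304 - 1/16) = -415429 - 4865/16 = -6651729/16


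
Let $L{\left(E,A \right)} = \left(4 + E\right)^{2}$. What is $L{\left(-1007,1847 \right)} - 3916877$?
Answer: $-2910868$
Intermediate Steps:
$L{\left(-1007,1847 \right)} - 3916877 = \left(4 - 1007\right)^{2} - 3916877 = \left(-1003\right)^{2} - 3916877 = 1006009 - 3916877 = -2910868$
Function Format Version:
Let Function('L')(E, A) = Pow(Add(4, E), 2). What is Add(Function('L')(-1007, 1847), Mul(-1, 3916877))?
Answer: -2910868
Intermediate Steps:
Add(Function('L')(-1007, 1847), Mul(-1, 3916877)) = Add(Pow(Add(4, -1007), 2), Mul(-1, 3916877)) = Add(Pow(-1003, 2), -3916877) = Add(1006009, -3916877) = -2910868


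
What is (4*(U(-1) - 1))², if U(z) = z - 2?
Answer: 256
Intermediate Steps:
U(z) = -2 + z
(4*(U(-1) - 1))² = (4*((-2 - 1) - 1))² = (4*(-3 - 1))² = (4*(-4))² = (-16)² = 256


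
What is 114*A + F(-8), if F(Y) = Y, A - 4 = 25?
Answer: 3298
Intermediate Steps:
A = 29 (A = 4 + 25 = 29)
114*A + F(-8) = 114*29 - 8 = 3306 - 8 = 3298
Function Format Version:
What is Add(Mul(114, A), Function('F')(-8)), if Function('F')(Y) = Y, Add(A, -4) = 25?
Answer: 3298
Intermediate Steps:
A = 29 (A = Add(4, 25) = 29)
Add(Mul(114, A), Function('F')(-8)) = Add(Mul(114, 29), -8) = Add(3306, -8) = 3298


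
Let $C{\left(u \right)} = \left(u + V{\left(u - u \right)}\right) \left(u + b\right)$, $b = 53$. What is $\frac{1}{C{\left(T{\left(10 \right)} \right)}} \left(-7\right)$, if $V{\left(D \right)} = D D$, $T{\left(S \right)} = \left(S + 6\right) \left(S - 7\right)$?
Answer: $- \frac{7}{4848} \approx -0.0014439$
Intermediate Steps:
$T{\left(S \right)} = \left(-7 + S\right) \left(6 + S\right)$ ($T{\left(S \right)} = \left(6 + S\right) \left(-7 + S\right) = \left(-7 + S\right) \left(6 + S\right)$)
$V{\left(D \right)} = D^{2}$
$C{\left(u \right)} = u \left(53 + u\right)$ ($C{\left(u \right)} = \left(u + \left(u - u\right)^{2}\right) \left(u + 53\right) = \left(u + 0^{2}\right) \left(53 + u\right) = \left(u + 0\right) \left(53 + u\right) = u \left(53 + u\right)$)
$\frac{1}{C{\left(T{\left(10 \right)} \right)}} \left(-7\right) = \frac{1}{\left(-42 + 10^{2} - 10\right) \left(53 - \left(52 - 100\right)\right)} \left(-7\right) = \frac{1}{\left(-42 + 100 - 10\right) \left(53 - -48\right)} \left(-7\right) = \frac{1}{48 \left(53 + 48\right)} \left(-7\right) = \frac{1}{48 \cdot 101} \left(-7\right) = \frac{1}{4848} \left(-7\right) = - \frac{7}{4848}$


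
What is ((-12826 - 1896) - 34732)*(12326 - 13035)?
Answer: 35062886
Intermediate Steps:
((-12826 - 1896) - 34732)*(12326 - 13035) = (-14722 - 34732)*(-709) = -49454*(-709) = 35062886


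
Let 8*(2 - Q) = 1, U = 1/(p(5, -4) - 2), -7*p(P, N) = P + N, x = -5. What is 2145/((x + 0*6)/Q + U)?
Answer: -32175/47 ≈ -684.57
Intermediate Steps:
p(P, N) = -N/7 - P/7 (p(P, N) = -(P + N)/7 = -(N + P)/7 = -N/7 - P/7)
U = -7/15 (U = 1/((-⅐*(-4) - ⅐*5) - 2) = 1/((4/7 - 5/7) - 2) = 1/(-⅐ - 2) = 1/(-15/7) = -7/15 ≈ -0.46667)
Q = 15/8 (Q = 2 - ⅛*1 = 2 - ⅛ = 15/8 ≈ 1.8750)
2145/((x + 0*6)/Q + U) = 2145/((-5 + 0*6)/(15/8) - 7/15) = 2145/((-5 + 0)*(8/15) - 7/15) = 2145/(-5*8/15 - 7/15) = 2145/(-8/3 - 7/15) = 2145/(-47/15) = 2145*(-15/47) = -32175/47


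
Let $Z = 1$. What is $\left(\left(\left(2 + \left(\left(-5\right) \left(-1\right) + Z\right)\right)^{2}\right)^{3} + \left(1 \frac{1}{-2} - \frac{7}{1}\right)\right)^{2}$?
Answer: $\frac{274862178529}{4} \approx 6.8716 \cdot 10^{10}$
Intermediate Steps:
$\left(\left(\left(2 + \left(\left(-5\right) \left(-1\right) + Z\right)\right)^{2}\right)^{3} + \left(1 \frac{1}{-2} - \frac{7}{1}\right)\right)^{2} = \left(\left(\left(2 + \left(\left(-5\right) \left(-1\right) + 1\right)\right)^{2}\right)^{3} + \left(1 \frac{1}{-2} - \frac{7}{1}\right)\right)^{2} = \left(\left(\left(2 + \left(5 + 1\right)\right)^{2}\right)^{3} + \left(1 \left(- \frac{1}{2}\right) - 7\right)\right)^{2} = \left(\left(\left(2 + 6\right)^{2}\right)^{3} - \frac{15}{2}\right)^{2} = \left(\left(8^{2}\right)^{3} - \frac{15}{2}\right)^{2} = \left(64^{3} - \frac{15}{2}\right)^{2} = \left(262144 - \frac{15}{2}\right)^{2} = \left(\frac{524273}{2}\right)^{2} = \frac{274862178529}{4}$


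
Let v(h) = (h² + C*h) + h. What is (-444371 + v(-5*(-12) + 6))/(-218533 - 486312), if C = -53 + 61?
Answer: 439421/704845 ≈ 0.62343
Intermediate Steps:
C = 8
v(h) = h² + 9*h (v(h) = (h² + 8*h) + h = h² + 9*h)
(-444371 + v(-5*(-12) + 6))/(-218533 - 486312) = (-444371 + (-5*(-12) + 6)*(9 + (-5*(-12) + 6)))/(-218533 - 486312) = (-444371 + (60 + 6)*(9 + (60 + 6)))/(-704845) = (-444371 + 66*(9 + 66))*(-1/704845) = (-444371 + 66*75)*(-1/704845) = (-444371 + 4950)*(-1/704845) = -439421*(-1/704845) = 439421/704845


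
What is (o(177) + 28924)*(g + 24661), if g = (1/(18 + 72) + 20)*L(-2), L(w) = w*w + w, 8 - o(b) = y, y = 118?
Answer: 32028086444/45 ≈ 7.1174e+8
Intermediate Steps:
o(b) = -110 (o(b) = 8 - 1*118 = 8 - 118 = -110)
L(w) = w + w**2 (L(w) = w**2 + w = w + w**2)
g = 1801/45 (g = (1/(18 + 72) + 20)*(-2*(1 - 2)) = (1/90 + 20)*(-2*(-1)) = (1/90 + 20)*2 = (1801/90)*2 = 1801/45 ≈ 40.022)
(o(177) + 28924)*(g + 24661) = (-110 + 28924)*(1801/45 + 24661) = 28814*(1111546/45) = 32028086444/45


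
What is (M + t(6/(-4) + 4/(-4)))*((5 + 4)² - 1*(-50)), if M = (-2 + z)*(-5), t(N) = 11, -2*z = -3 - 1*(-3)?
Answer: 2751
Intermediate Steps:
z = 0 (z = -(-3 - 1*(-3))/2 = -(-3 + 3)/2 = -½*0 = 0)
M = 10 (M = (-2 + 0)*(-5) = -2*(-5) = 10)
(M + t(6/(-4) + 4/(-4)))*((5 + 4)² - 1*(-50)) = (10 + 11)*((5 + 4)² - 1*(-50)) = 21*(9² + 50) = 21*(81 + 50) = 21*131 = 2751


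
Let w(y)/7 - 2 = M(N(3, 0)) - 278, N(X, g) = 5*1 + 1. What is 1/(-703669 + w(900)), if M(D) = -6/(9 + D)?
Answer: -5/3528019 ≈ -1.4172e-6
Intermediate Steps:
N(X, g) = 6 (N(X, g) = 5 + 1 = 6)
w(y) = -9674/5 (w(y) = 14 + 7*(-6/(9 + 6) - 278) = 14 + 7*(-6/15 - 278) = 14 + 7*(-6*1/15 - 278) = 14 + 7*(-⅖ - 278) = 14 + 7*(-1392/5) = 14 - 9744/5 = -9674/5)
1/(-703669 + w(900)) = 1/(-703669 - 9674/5) = 1/(-3528019/5) = -5/3528019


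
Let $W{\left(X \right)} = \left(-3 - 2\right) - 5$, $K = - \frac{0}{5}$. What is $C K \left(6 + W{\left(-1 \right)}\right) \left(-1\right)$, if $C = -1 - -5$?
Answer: $0$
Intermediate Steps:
$K = 0$ ($K = - \frac{0}{5} = \left(-1\right) 0 = 0$)
$W{\left(X \right)} = -10$ ($W{\left(X \right)} = -5 - 5 = -10$)
$C = 4$ ($C = -1 + 5 = 4$)
$C K \left(6 + W{\left(-1 \right)}\right) \left(-1\right) = 4 \cdot 0 \left(6 - 10\right) \left(-1\right) = 4 \cdot 0 \left(-4\right) \left(-1\right) = 4 \cdot 0 \left(-1\right) = 0 \left(-1\right) = 0$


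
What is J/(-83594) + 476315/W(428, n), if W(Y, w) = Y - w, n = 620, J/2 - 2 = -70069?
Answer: -19895085191/8025024 ≈ -2479.1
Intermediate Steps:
J = -140134 (J = 4 + 2*(-70069) = 4 - 140138 = -140134)
J/(-83594) + 476315/W(428, n) = -140134/(-83594) + 476315/(428 - 1*620) = -140134*(-1/83594) + 476315/(428 - 620) = 70067/41797 + 476315/(-192) = 70067/41797 + 476315*(-1/192) = 70067/41797 - 476315/192 = -19895085191/8025024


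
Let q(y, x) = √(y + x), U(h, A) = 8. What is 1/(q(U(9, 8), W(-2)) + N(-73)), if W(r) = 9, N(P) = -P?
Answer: 73/5312 - √17/5312 ≈ 0.012966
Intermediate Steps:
q(y, x) = √(x + y)
1/(q(U(9, 8), W(-2)) + N(-73)) = 1/(√(9 + 8) - 1*(-73)) = 1/(√17 + 73) = 1/(73 + √17)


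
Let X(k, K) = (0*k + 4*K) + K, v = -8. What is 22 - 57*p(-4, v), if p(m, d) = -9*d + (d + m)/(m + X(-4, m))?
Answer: -8221/2 ≈ -4110.5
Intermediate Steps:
X(k, K) = 5*K (X(k, K) = (0 + 4*K) + K = 4*K + K = 5*K)
p(m, d) = -9*d + (d + m)/(6*m) (p(m, d) = -9*d + (d + m)/(m + 5*m) = -9*d + (d + m)/((6*m)) = -9*d + (d + m)*(1/(6*m)) = -9*d + (d + m)/(6*m))
22 - 57*p(-4, v) = 22 - 19*(-8 - 4 - 54*(-8)*(-4))/(2*(-4)) = 22 - 19*(-1)*(-8 - 4 - 1728)/(2*4) = 22 - 19*(-1)*(-1740)/(2*4) = 22 - 57*145/2 = 22 - 8265/2 = -8221/2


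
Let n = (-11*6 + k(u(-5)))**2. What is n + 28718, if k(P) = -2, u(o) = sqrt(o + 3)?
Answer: 33342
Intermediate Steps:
u(o) = sqrt(3 + o)
n = 4624 (n = (-11*6 - 2)**2 = (-66 - 2)**2 = (-68)**2 = 4624)
n + 28718 = 4624 + 28718 = 33342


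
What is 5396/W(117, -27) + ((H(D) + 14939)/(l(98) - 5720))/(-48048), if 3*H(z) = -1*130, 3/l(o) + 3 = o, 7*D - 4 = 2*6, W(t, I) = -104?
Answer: -4063983668567/78327417168 ≈ -51.885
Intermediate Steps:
D = 16/7 (D = 4/7 + (2*6)/7 = 4/7 + (⅐)*12 = 4/7 + 12/7 = 16/7 ≈ 2.2857)
l(o) = 3/(-3 + o)
H(z) = -130/3 (H(z) = (-1*130)/3 = (⅓)*(-130) = -130/3)
5396/W(117, -27) + ((H(D) + 14939)/(l(98) - 5720))/(-48048) = 5396/(-104) + ((-130/3 + 14939)/(3/(-3 + 98) - 5720))/(-48048) = 5396*(-1/104) + (44687/(3*(3/95 - 5720)))*(-1/48048) = -1349/26 + (44687/(3*(3*(1/95) - 5720)))*(-1/48048) = -1349/26 + (44687/(3*(3/95 - 5720)))*(-1/48048) = -1349/26 + (44687/(3*(-543397/95)))*(-1/48048) = -1349/26 + ((44687/3)*(-95/543397))*(-1/48048) = -1349/26 - 4245265/1630191*(-1/48048) = -1349/26 + 4245265/78327417168 = -4063983668567/78327417168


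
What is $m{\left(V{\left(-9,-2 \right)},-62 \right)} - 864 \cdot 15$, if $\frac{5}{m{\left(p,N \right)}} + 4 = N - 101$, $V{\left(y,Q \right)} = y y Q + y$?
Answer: $- \frac{2164325}{167} \approx -12960.0$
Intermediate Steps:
$V{\left(y,Q \right)} = y + Q y^{2}$ ($V{\left(y,Q \right)} = y^{2} Q + y = Q y^{2} + y = y + Q y^{2}$)
$m{\left(p,N \right)} = \frac{5}{-105 + N}$ ($m{\left(p,N \right)} = \frac{5}{-4 + \left(N - 101\right)} = \frac{5}{-4 + \left(-101 + N\right)} = \frac{5}{-105 + N}$)
$m{\left(V{\left(-9,-2 \right)},-62 \right)} - 864 \cdot 15 = \frac{5}{-105 - 62} - 864 \cdot 15 = \frac{5}{-167} - 12960 = 5 \left(- \frac{1}{167}\right) - 12960 = - \frac{5}{167} - 12960 = - \frac{2164325}{167}$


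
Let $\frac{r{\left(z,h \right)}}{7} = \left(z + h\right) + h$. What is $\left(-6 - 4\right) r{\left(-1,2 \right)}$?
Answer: $-210$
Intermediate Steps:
$r{\left(z,h \right)} = 7 z + 14 h$ ($r{\left(z,h \right)} = 7 \left(\left(z + h\right) + h\right) = 7 \left(\left(h + z\right) + h\right) = 7 \left(z + 2 h\right) = 7 z + 14 h$)
$\left(-6 - 4\right) r{\left(-1,2 \right)} = \left(-6 - 4\right) \left(7 \left(-1\right) + 14 \cdot 2\right) = \left(-6 - 4\right) \left(-7 + 28\right) = \left(-10\right) 21 = -210$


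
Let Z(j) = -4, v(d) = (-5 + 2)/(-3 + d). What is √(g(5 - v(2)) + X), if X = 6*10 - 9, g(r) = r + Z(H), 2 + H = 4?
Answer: 7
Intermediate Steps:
H = 2 (H = -2 + 4 = 2)
v(d) = -3/(-3 + d)
g(r) = -4 + r (g(r) = r - 4 = -4 + r)
X = 51 (X = 60 - 9 = 51)
√(g(5 - v(2)) + X) = √((-4 + (5 - (-3)/(-3 + 2))) + 51) = √((-4 + (5 - (-3)/(-1))) + 51) = √((-4 + (5 - (-3)*(-1))) + 51) = √((-4 + (5 - 1*3)) + 51) = √((-4 + (5 - 3)) + 51) = √((-4 + 2) + 51) = √(-2 + 51) = √49 = 7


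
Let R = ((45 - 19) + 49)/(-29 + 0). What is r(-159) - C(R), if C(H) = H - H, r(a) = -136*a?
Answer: 21624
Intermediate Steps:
R = -75/29 (R = (26 + 49)/(-29) = 75*(-1/29) = -75/29 ≈ -2.5862)
C(H) = 0
r(-159) - C(R) = -136*(-159) - 1*0 = 21624 + 0 = 21624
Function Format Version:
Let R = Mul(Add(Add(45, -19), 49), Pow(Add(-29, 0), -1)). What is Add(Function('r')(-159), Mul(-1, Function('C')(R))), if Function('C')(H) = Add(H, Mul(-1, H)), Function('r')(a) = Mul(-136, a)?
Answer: 21624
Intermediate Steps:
R = Rational(-75, 29) (R = Mul(Add(26, 49), Pow(-29, -1)) = Mul(75, Rational(-1, 29)) = Rational(-75, 29) ≈ -2.5862)
Function('C')(H) = 0
Add(Function('r')(-159), Mul(-1, Function('C')(R))) = Add(Mul(-136, -159), Mul(-1, 0)) = Add(21624, 0) = 21624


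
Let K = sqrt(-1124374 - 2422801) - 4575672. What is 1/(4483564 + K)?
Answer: -92108/8487430839 - 5*I*sqrt(141887)/8487430839 ≈ -1.0852e-5 - 2.219e-7*I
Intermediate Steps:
K = -4575672 + 5*I*sqrt(141887) (K = sqrt(-3547175) - 4575672 = 5*I*sqrt(141887) - 4575672 = -4575672 + 5*I*sqrt(141887) ≈ -4.5757e+6 + 1883.4*I)
1/(4483564 + K) = 1/(4483564 + (-4575672 + 5*I*sqrt(141887))) = 1/(-92108 + 5*I*sqrt(141887))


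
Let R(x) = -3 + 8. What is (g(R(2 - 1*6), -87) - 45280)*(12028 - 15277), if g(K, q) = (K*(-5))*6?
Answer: 147602070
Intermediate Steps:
R(x) = 5
g(K, q) = -30*K (g(K, q) = -5*K*6 = -30*K)
(g(R(2 - 1*6), -87) - 45280)*(12028 - 15277) = (-30*5 - 45280)*(12028 - 15277) = (-150 - 45280)*(-3249) = -45430*(-3249) = 147602070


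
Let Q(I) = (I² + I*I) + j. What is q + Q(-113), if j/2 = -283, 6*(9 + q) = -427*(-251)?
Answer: 256955/6 ≈ 42826.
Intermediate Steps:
q = 107123/6 (q = -9 + (-427*(-251))/6 = -9 + (⅙)*107177 = -9 + 107177/6 = 107123/6 ≈ 17854.)
j = -566 (j = 2*(-283) = -566)
Q(I) = -566 + 2*I² (Q(I) = (I² + I*I) - 566 = (I² + I²) - 566 = 2*I² - 566 = -566 + 2*I²)
q + Q(-113) = 107123/6 + (-566 + 2*(-113)²) = 107123/6 + (-566 + 2*12769) = 107123/6 + (-566 + 25538) = 107123/6 + 24972 = 256955/6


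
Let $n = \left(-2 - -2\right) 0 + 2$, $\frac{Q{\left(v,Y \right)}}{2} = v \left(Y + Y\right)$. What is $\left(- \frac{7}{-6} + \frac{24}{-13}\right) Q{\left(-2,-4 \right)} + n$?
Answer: $- \frac{770}{39} \approx -19.744$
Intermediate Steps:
$Q{\left(v,Y \right)} = 4 Y v$ ($Q{\left(v,Y \right)} = 2 v \left(Y + Y\right) = 2 v 2 Y = 2 \cdot 2 Y v = 4 Y v$)
$n = 2$ ($n = \left(-2 + 2\right) 0 + 2 = 0 \cdot 0 + 2 = 0 + 2 = 2$)
$\left(- \frac{7}{-6} + \frac{24}{-13}\right) Q{\left(-2,-4 \right)} + n = \left(- \frac{7}{-6} + \frac{24}{-13}\right) 4 \left(-4\right) \left(-2\right) + 2 = \left(\left(-7\right) \left(- \frac{1}{6}\right) + 24 \left(- \frac{1}{13}\right)\right) 32 + 2 = \left(\frac{7}{6} - \frac{24}{13}\right) 32 + 2 = \left(- \frac{53}{78}\right) 32 + 2 = - \frac{848}{39} + 2 = - \frac{770}{39}$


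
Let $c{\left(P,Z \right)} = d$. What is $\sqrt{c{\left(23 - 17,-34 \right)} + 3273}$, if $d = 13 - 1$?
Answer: $3 \sqrt{365} \approx 57.315$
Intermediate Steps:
$d = 12$ ($d = 13 - 1 = 12$)
$c{\left(P,Z \right)} = 12$
$\sqrt{c{\left(23 - 17,-34 \right)} + 3273} = \sqrt{12 + 3273} = \sqrt{3285} = 3 \sqrt{365}$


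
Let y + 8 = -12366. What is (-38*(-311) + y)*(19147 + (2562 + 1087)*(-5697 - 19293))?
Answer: 50690165828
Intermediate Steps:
y = -12374 (y = -8 - 12366 = -12374)
(-38*(-311) + y)*(19147 + (2562 + 1087)*(-5697 - 19293)) = (-38*(-311) - 12374)*(19147 + (2562 + 1087)*(-5697 - 19293)) = (11818 - 12374)*(19147 + 3649*(-24990)) = -556*(19147 - 91188510) = -556*(-91169363) = 50690165828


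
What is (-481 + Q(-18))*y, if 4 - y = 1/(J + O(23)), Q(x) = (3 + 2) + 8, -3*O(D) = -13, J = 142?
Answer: -820404/439 ≈ -1868.8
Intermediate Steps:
O(D) = 13/3 (O(D) = -1/3*(-13) = 13/3)
Q(x) = 13 (Q(x) = 5 + 8 = 13)
y = 1753/439 (y = 4 - 1/(142 + 13/3) = 4 - 1/439/3 = 4 - 1*3/439 = 4 - 3/439 = 1753/439 ≈ 3.9932)
(-481 + Q(-18))*y = (-481 + 13)*(1753/439) = -468*1753/439 = -820404/439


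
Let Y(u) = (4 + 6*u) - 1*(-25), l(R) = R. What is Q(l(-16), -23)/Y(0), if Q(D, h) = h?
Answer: -23/29 ≈ -0.79310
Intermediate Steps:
Y(u) = 29 + 6*u (Y(u) = (4 + 6*u) + 25 = 29 + 6*u)
Q(l(-16), -23)/Y(0) = -23/(29 + 6*0) = -23/(29 + 0) = -23/29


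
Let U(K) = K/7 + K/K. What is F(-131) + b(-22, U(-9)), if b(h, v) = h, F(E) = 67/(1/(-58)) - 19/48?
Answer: -187603/48 ≈ -3908.4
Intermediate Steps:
F(E) = -186547/48 (F(E) = 67/(-1/58) - 19*1/48 = 67*(-58) - 19/48 = -3886 - 19/48 = -186547/48)
U(K) = 1 + K/7 (U(K) = K*(⅐) + 1 = K/7 + 1 = 1 + K/7)
F(-131) + b(-22, U(-9)) = -186547/48 - 22 = -187603/48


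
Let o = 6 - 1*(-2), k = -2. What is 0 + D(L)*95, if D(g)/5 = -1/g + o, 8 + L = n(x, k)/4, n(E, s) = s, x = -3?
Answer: 65550/17 ≈ 3855.9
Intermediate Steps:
o = 8 (o = 6 + 2 = 8)
L = -17/2 (L = -8 - 2/4 = -8 - 2*¼ = -8 - ½ = -17/2 ≈ -8.5000)
D(g) = 40 - 5/g (D(g) = 5*(-1/g + 8) = 5*(8 - 1/g) = 40 - 5/g)
0 + D(L)*95 = 0 + (40 - 5/(-17/2))*95 = 0 + (40 - 5*(-2/17))*95 = 0 + (40 + 10/17)*95 = 0 + (690/17)*95 = 0 + 65550/17 = 65550/17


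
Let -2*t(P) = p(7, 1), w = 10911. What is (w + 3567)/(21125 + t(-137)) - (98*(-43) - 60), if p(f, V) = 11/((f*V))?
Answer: 1264191178/295739 ≈ 4274.7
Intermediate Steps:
p(f, V) = 11/(V*f) (p(f, V) = 11/((V*f)) = 11*(1/(V*f)) = 11/(V*f))
t(P) = -11/14 (t(P) = -11/(2*1*7) = -11/(2*7) = -½*11/7 = -11/14)
(w + 3567)/(21125 + t(-137)) - (98*(-43) - 60) = (10911 + 3567)/(21125 - 11/14) - (98*(-43) - 60) = 14478/(295739/14) - (-4214 - 60) = 14478*(14/295739) - 1*(-4274) = 202692/295739 + 4274 = 1264191178/295739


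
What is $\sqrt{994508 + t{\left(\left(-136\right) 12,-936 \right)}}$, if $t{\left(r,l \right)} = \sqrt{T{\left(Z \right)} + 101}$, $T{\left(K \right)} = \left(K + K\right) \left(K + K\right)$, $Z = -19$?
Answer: $\sqrt{994508 + \sqrt{1545}} \approx 997.27$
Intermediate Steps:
$T{\left(K \right)} = 4 K^{2}$ ($T{\left(K \right)} = 2 K 2 K = 4 K^{2}$)
$t{\left(r,l \right)} = \sqrt{1545}$ ($t{\left(r,l \right)} = \sqrt{4 \left(-19\right)^{2} + 101} = \sqrt{4 \cdot 361 + 101} = \sqrt{1444 + 101} = \sqrt{1545}$)
$\sqrt{994508 + t{\left(\left(-136\right) 12,-936 \right)}} = \sqrt{994508 + \sqrt{1545}}$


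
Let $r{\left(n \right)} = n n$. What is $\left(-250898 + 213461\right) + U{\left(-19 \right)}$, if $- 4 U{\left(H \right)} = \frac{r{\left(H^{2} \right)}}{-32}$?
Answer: $- \frac{4661615}{128} \approx -36419.0$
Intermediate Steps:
$r{\left(n \right)} = n^{2}$
$U{\left(H \right)} = \frac{H^{4}}{128}$ ($U{\left(H \right)} = - \frac{\left(H^{2}\right)^{2} \frac{1}{-32}}{4} = - \frac{H^{4} \left(- \frac{1}{32}\right)}{4} = - \frac{\left(- \frac{1}{32}\right) H^{4}}{4} = \frac{H^{4}}{128}$)
$\left(-250898 + 213461\right) + U{\left(-19 \right)} = \left(-250898 + 213461\right) + \frac{\left(-19\right)^{4}}{128} = -37437 + \frac{1}{128} \cdot 130321 = -37437 + \frac{130321}{128} = - \frac{4661615}{128}$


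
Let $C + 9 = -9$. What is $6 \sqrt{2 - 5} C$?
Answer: $- 108 i \sqrt{3} \approx - 187.06 i$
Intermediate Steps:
$C = -18$ ($C = -9 - 9 = -18$)
$6 \sqrt{2 - 5} C = 6 \sqrt{2 - 5} \left(-18\right) = 6 \sqrt{-3} \left(-18\right) = 6 i \sqrt{3} \left(-18\right) = - 108 i \sqrt{3}$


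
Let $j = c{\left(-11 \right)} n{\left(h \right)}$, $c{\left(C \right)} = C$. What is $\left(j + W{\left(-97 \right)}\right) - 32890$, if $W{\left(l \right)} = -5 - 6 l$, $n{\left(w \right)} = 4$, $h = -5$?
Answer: $-32357$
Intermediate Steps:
$j = -44$ ($j = \left(-11\right) 4 = -44$)
$\left(j + W{\left(-97 \right)}\right) - 32890 = \left(-44 - -577\right) - 32890 = \left(-44 + \left(-5 + 582\right)\right) - 32890 = \left(-44 + 577\right) - 32890 = 533 - 32890 = -32357$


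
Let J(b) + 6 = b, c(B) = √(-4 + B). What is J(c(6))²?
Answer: (6 - √2)² ≈ 21.029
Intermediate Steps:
J(b) = -6 + b
J(c(6))² = (-6 + √(-4 + 6))² = (-6 + √2)²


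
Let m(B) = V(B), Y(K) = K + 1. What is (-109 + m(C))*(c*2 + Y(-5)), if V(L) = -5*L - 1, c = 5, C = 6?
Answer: -840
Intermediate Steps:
Y(K) = 1 + K
V(L) = -1 - 5*L
m(B) = -1 - 5*B
(-109 + m(C))*(c*2 + Y(-5)) = (-109 + (-1 - 5*6))*(5*2 + (1 - 5)) = (-109 + (-1 - 30))*(10 - 4) = (-109 - 31)*6 = -140*6 = -840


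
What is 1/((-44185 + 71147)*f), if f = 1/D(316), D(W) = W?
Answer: 158/13481 ≈ 0.011720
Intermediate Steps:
f = 1/316 ≈ 0.0031646
1/((-44185 + 71147)*f) = 1/((-44185 + 71147)*(1/316)) = 316/26962 = (1/26962)*316 = 158/13481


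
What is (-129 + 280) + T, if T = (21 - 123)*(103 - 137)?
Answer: 3619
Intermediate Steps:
T = 3468 (T = -102*(-34) = 3468)
(-129 + 280) + T = (-129 + 280) + 3468 = 151 + 3468 = 3619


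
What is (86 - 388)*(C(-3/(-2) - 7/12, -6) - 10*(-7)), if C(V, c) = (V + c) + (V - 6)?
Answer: -54209/3 ≈ -18070.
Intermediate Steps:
C(V, c) = -6 + c + 2*V (C(V, c) = (V + c) + (-6 + V) = -6 + c + 2*V)
(86 - 388)*(C(-3/(-2) - 7/12, -6) - 10*(-7)) = (86 - 388)*((-6 - 6 + 2*(-3/(-2) - 7/12)) - 10*(-7)) = -302*((-6 - 6 + 2*(-3*(-1/2) - 7*1/12)) + 70) = -302*((-6 - 6 + 2*(3/2 - 7/12)) + 70) = -302*((-6 - 6 + 2*(11/12)) + 70) = -302*((-6 - 6 + 11/6) + 70) = -302*(-61/6 + 70) = -302*359/6 = -54209/3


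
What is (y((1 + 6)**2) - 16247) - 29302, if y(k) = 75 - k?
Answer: -45523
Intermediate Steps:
(y((1 + 6)**2) - 16247) - 29302 = ((75 - (1 + 6)**2) - 16247) - 29302 = ((75 - 1*7**2) - 16247) - 29302 = ((75 - 1*49) - 16247) - 29302 = ((75 - 49) - 16247) - 29302 = (26 - 16247) - 29302 = -16221 - 29302 = -45523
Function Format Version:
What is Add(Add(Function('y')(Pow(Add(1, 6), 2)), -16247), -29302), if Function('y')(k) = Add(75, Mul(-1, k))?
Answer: -45523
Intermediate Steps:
Add(Add(Function('y')(Pow(Add(1, 6), 2)), -16247), -29302) = Add(Add(Add(75, Mul(-1, Pow(Add(1, 6), 2))), -16247), -29302) = Add(Add(Add(75, Mul(-1, Pow(7, 2))), -16247), -29302) = Add(Add(Add(75, Mul(-1, 49)), -16247), -29302) = Add(Add(Add(75, -49), -16247), -29302) = Add(Add(26, -16247), -29302) = Add(-16221, -29302) = -45523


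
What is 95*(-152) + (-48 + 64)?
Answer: -14424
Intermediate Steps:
95*(-152) + (-48 + 64) = -14440 + 16 = -14424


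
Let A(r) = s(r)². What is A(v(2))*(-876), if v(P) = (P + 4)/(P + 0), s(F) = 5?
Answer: -21900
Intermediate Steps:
v(P) = (4 + P)/P
A(r) = 25 (A(r) = 5² = 25)
A(v(2))*(-876) = 25*(-876) = -21900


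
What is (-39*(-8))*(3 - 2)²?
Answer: 312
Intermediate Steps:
(-39*(-8))*(3 - 2)² = -39*(-8)*1² = 312*1 = 312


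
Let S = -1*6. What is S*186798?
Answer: -1120788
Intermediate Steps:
S = -6
S*186798 = -6*186798 = -1120788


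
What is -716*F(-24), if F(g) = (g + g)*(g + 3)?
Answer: -721728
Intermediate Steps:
F(g) = 2*g*(3 + g) (F(g) = (2*g)*(3 + g) = 2*g*(3 + g))
-716*F(-24) = -1432*(-24)*(3 - 24) = -1432*(-24)*(-21) = -716*1008 = -721728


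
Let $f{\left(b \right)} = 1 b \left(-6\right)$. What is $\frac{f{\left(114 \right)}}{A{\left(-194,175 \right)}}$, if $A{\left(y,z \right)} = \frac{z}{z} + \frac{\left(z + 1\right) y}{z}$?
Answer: $\frac{39900}{11323} \approx 3.5238$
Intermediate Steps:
$f{\left(b \right)} = - 6 b$ ($f{\left(b \right)} = b \left(-6\right) = - 6 b$)
$A{\left(y,z \right)} = 1 + \frac{y \left(1 + z\right)}{z}$ ($A{\left(y,z \right)} = 1 + \frac{\left(1 + z\right) y}{z} = 1 + \frac{y \left(1 + z\right)}{z}$)
$\frac{f{\left(114 \right)}}{A{\left(-194,175 \right)}} = \frac{\left(-6\right) 114}{1 - 194 - \frac{194}{175}} = - \frac{684}{1 - 194 - \frac{194}{175}} = - \frac{684}{- \frac{33969}{175}} = \left(-684\right) \left(- \frac{175}{33969}\right) = \frac{39900}{11323}$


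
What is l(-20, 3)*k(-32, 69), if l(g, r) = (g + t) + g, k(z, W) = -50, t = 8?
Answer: 1600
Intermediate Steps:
l(g, r) = 8 + 2*g (l(g, r) = (g + 8) + g = (8 + g) + g = 8 + 2*g)
l(-20, 3)*k(-32, 69) = (8 + 2*(-20))*(-50) = (8 - 40)*(-50) = -32*(-50) = 1600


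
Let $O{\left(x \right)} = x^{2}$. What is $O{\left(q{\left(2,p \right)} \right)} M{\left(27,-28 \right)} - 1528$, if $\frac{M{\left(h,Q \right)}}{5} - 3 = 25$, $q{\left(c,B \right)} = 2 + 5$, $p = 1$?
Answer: $5332$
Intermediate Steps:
$q{\left(c,B \right)} = 7$
$M{\left(h,Q \right)} = 140$ ($M{\left(h,Q \right)} = 15 + 5 \cdot 25 = 15 + 125 = 140$)
$O{\left(q{\left(2,p \right)} \right)} M{\left(27,-28 \right)} - 1528 = 7^{2} \cdot 140 - 1528 = 49 \cdot 140 - 1528 = 6860 - 1528 = 5332$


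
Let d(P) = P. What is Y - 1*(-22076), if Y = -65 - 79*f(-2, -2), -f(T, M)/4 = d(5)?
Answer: 23591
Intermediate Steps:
f(T, M) = -20 (f(T, M) = -4*5 = -20)
Y = 1515 (Y = -65 - 79*(-20) = -65 + 1580 = 1515)
Y - 1*(-22076) = 1515 - 1*(-22076) = 1515 + 22076 = 23591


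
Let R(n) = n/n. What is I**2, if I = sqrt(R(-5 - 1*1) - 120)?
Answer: -119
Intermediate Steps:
R(n) = 1
I = I*sqrt(119) (I = sqrt(1 - 120) = sqrt(-119) = I*sqrt(119) ≈ 10.909*I)
I**2 = (I*sqrt(119))**2 = -119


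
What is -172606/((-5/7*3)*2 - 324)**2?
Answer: -4228847/2640402 ≈ -1.6016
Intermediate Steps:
-172606/((-5/7*3)*2 - 324)**2 = -172606/((-5*1/7*3)*2 - 324)**2 = -172606/(-5/7*3*2 - 324)**2 = -172606/(-15/7*2 - 324)**2 = -172606/(-30/7 - 324)**2 = -172606/((-2298/7)**2) = -172606/5280804/49 = -172606*49/5280804 = -4228847/2640402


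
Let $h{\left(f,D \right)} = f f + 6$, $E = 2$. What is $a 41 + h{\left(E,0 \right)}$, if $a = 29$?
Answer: $1199$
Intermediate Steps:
$h{\left(f,D \right)} = 6 + f^{2}$ ($h{\left(f,D \right)} = f^{2} + 6 = 6 + f^{2}$)
$a 41 + h{\left(E,0 \right)} = 29 \cdot 41 + \left(6 + 2^{2}\right) = 1189 + \left(6 + 4\right) = 1189 + 10 = 1199$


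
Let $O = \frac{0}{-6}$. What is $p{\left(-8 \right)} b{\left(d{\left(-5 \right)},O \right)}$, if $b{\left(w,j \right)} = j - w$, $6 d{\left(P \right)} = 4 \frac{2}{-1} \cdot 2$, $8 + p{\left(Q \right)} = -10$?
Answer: $-48$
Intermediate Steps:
$p{\left(Q \right)} = -18$ ($p{\left(Q \right)} = -8 - 10 = -18$)
$O = 0$ ($O = 0 \left(- \frac{1}{6}\right) = 0$)
$d{\left(P \right)} = - \frac{8}{3}$ ($d{\left(P \right)} = \frac{4 \frac{2}{-1} \cdot 2}{6} = \frac{4 \cdot 2 \left(-1\right) 2}{6} = \frac{4 \left(-2\right) 2}{6} = \frac{\left(-8\right) 2}{6} = \frac{1}{6} \left(-16\right) = - \frac{8}{3}$)
$p{\left(-8 \right)} b{\left(d{\left(-5 \right)},O \right)} = - 18 \left(0 - - \frac{8}{3}\right) = - 18 \left(0 + \frac{8}{3}\right) = \left(-18\right) \frac{8}{3} = -48$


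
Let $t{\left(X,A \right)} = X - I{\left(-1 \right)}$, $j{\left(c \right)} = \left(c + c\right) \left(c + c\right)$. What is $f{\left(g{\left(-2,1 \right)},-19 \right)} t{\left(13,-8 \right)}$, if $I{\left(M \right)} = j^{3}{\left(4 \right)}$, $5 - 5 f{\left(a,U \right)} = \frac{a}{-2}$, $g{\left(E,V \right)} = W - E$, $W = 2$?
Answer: $- \frac{1834917}{5} \approx -3.6698 \cdot 10^{5}$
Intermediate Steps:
$j{\left(c \right)} = 4 c^{2}$ ($j{\left(c \right)} = 2 c 2 c = 4 c^{2}$)
$g{\left(E,V \right)} = 2 - E$
$f{\left(a,U \right)} = 1 + \frac{a}{10}$ ($f{\left(a,U \right)} = 1 - \frac{a \frac{1}{-2}}{5} = 1 - \frac{a \left(- \frac{1}{2}\right)}{5} = 1 - \frac{\left(- \frac{1}{2}\right) a}{5} = 1 + \frac{a}{10}$)
$I{\left(M \right)} = 262144$ ($I{\left(M \right)} = \left(4 \cdot 4^{2}\right)^{3} = \left(4 \cdot 16\right)^{3} = 64^{3} = 262144$)
$t{\left(X,A \right)} = -262144 + X$ ($t{\left(X,A \right)} = X - 262144 = -262144 + X$)
$f{\left(g{\left(-2,1 \right)},-19 \right)} t{\left(13,-8 \right)} = \left(1 + \frac{2 - -2}{10}\right) \left(-262144 + 13\right) = \left(1 + \frac{2 + 2}{10}\right) \left(-262131\right) = \left(1 + \frac{1}{10} \cdot 4\right) \left(-262131\right) = \left(1 + \frac{2}{5}\right) \left(-262131\right) = \frac{7}{5} \left(-262131\right) = - \frac{1834917}{5}$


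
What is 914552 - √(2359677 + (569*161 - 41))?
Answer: 914552 - √2451245 ≈ 9.1299e+5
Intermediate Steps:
914552 - √(2359677 + (569*161 - 41)) = 914552 - √(2359677 + (91609 - 41)) = 914552 - √(2359677 + 91568) = 914552 - √2451245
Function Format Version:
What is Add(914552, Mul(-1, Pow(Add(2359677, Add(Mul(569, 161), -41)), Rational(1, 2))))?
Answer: Add(914552, Mul(-1, Pow(2451245, Rational(1, 2)))) ≈ 9.1299e+5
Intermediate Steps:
Add(914552, Mul(-1, Pow(Add(2359677, Add(Mul(569, 161), -41)), Rational(1, 2)))) = Add(914552, Mul(-1, Pow(Add(2359677, Add(91609, -41)), Rational(1, 2)))) = Add(914552, Mul(-1, Pow(Add(2359677, 91568), Rational(1, 2)))) = Add(914552, Mul(-1, Pow(2451245, Rational(1, 2))))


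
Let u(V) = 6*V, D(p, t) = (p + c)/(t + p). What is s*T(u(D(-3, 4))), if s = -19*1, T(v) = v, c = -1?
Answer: 456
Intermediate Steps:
D(p, t) = (-1 + p)/(p + t) (D(p, t) = (p - 1)/(t + p) = (-1 + p)/(p + t))
s = -19
s*T(u(D(-3, 4))) = -114*(-1 - 3)/(-3 + 4) = -114*-4/1 = -114*1*(-4) = -114*(-4) = -19*(-24) = 456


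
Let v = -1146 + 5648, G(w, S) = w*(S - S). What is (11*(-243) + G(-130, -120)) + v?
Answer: 1829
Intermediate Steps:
G(w, S) = 0 (G(w, S) = w*0 = 0)
v = 4502
(11*(-243) + G(-130, -120)) + v = (11*(-243) + 0) + 4502 = (-2673 + 0) + 4502 = -2673 + 4502 = 1829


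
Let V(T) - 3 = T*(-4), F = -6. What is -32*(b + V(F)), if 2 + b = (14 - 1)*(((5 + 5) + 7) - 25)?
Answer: 2528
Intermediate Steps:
V(T) = 3 - 4*T (V(T) = 3 + T*(-4) = 3 - 4*T)
b = -106 (b = -2 + (14 - 1)*(((5 + 5) + 7) - 25) = -2 + 13*((10 + 7) - 25) = -2 + 13*(17 - 25) = -2 + 13*(-8) = -2 - 104 = -106)
-32*(b + V(F)) = -32*(-106 + (3 - 4*(-6))) = -32*(-106 + (3 + 24)) = -32*(-106 + 27) = -32*(-79) = 2528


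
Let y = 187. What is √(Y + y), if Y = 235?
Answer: √422 ≈ 20.543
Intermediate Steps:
√(Y + y) = √(235 + 187) = √422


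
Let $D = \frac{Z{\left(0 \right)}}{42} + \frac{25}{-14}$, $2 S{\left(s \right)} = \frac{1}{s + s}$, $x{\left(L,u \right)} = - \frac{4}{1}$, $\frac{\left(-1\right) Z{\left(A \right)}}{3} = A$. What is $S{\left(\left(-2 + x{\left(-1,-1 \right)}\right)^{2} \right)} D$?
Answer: $- \frac{25}{2016} \approx -0.012401$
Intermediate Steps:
$Z{\left(A \right)} = - 3 A$
$x{\left(L,u \right)} = -4$ ($x{\left(L,u \right)} = \left(-4\right) 1 = -4$)
$S{\left(s \right)} = \frac{1}{4 s}$ ($S{\left(s \right)} = \frac{1}{2 \left(s + s\right)} = \frac{1}{2 \cdot 2 s} = \frac{\frac{1}{2} \frac{1}{s}}{2} = \frac{1}{4 s}$)
$D = - \frac{25}{14}$ ($D = \frac{\left(-3\right) 0}{42} + \frac{25}{-14} = 0 \cdot \frac{1}{42} + 25 \left(- \frac{1}{14}\right) = 0 - \frac{25}{14} = - \frac{25}{14} \approx -1.7857$)
$S{\left(\left(-2 + x{\left(-1,-1 \right)}\right)^{2} \right)} D = \frac{1}{4 \left(-2 - 4\right)^{2}} \left(- \frac{25}{14}\right) = \frac{1}{4 \left(-6\right)^{2}} \left(- \frac{25}{14}\right) = \frac{1}{4 \cdot 36} \left(- \frac{25}{14}\right) = \frac{1}{4} \cdot \frac{1}{36} \left(- \frac{25}{14}\right) = \frac{1}{144} \left(- \frac{25}{14}\right) = - \frac{25}{2016}$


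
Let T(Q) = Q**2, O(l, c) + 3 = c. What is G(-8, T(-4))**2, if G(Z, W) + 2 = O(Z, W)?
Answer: 121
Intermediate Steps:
O(l, c) = -3 + c
G(Z, W) = -5 + W (G(Z, W) = -2 + (-3 + W) = -5 + W)
G(-8, T(-4))**2 = (-5 + (-4)**2)**2 = (-5 + 16)**2 = 11**2 = 121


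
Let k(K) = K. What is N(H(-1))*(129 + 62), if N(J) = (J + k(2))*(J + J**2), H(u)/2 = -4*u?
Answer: 137520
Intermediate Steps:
H(u) = -8*u (H(u) = 2*(-4*u) = -8*u)
N(J) = (2 + J)*(J + J**2) (N(J) = (J + 2)*(J + J**2) = (2 + J)*(J + J**2))
N(H(-1))*(129 + 62) = ((-8*(-1))*(2 + (-8*(-1))**2 + 3*(-8*(-1))))*(129 + 62) = (8*(2 + 8**2 + 3*8))*191 = (8*(2 + 64 + 24))*191 = (8*90)*191 = 720*191 = 137520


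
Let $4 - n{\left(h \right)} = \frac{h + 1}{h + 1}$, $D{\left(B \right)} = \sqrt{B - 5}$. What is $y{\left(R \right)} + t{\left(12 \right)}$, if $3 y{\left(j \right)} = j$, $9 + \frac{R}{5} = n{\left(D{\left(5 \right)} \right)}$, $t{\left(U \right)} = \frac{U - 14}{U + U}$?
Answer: $- \frac{121}{12} \approx -10.083$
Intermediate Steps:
$t{\left(U \right)} = \frac{-14 + U}{2 U}$
$D{\left(B \right)} = \sqrt{-5 + B}$
$n{\left(h \right)} = 3$ ($n{\left(h \right)} = 4 - \frac{h + 1}{h + 1} = 4 - \frac{1 + h}{1 + h} = 4 - 1 = 3$)
$R = -30$ ($R = -45 + 5 \cdot 3 = -45 + 15 = -30$)
$y{\left(j \right)} = \frac{j}{3}$
$y{\left(R \right)} + t{\left(12 \right)} = \frac{1}{3} \left(-30\right) + \frac{-14 + 12}{2 \cdot 12} = -10 + \frac{1}{2} \cdot \frac{1}{12} \left(-2\right) = -10 - \frac{1}{12} = - \frac{121}{12}$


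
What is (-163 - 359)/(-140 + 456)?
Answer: -261/158 ≈ -1.6519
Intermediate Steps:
(-163 - 359)/(-140 + 456) = -522/316 = -522*1/316 = -261/158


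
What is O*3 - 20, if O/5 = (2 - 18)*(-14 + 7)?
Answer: 1660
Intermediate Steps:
O = 560 (O = 5*((2 - 18)*(-14 + 7)) = 5*(-16*(-7)) = 5*112 = 560)
O*3 - 20 = 560*3 - 20 = 1680 - 20 = 1660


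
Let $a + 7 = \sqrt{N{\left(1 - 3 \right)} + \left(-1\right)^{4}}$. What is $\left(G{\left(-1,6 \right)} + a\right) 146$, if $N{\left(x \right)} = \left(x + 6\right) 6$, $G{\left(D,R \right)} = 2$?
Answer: $0$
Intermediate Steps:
$N{\left(x \right)} = 36 + 6 x$ ($N{\left(x \right)} = \left(6 + x\right) 6 = 36 + 6 x$)
$a = -2$ ($a = -7 + \sqrt{\left(36 + 6 \left(1 - 3\right)\right) + \left(-1\right)^{4}} = -7 + \sqrt{\left(36 + 6 \left(-2\right)\right) + 1} = -7 + \sqrt{\left(36 - 12\right) + 1} = -7 + \sqrt{24 + 1} = -7 + \sqrt{25} = -7 + 5 = -2$)
$\left(G{\left(-1,6 \right)} + a\right) 146 = \left(2 - 2\right) 146 = 0 \cdot 146 = 0$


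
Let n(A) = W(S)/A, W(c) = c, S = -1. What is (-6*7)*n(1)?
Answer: 42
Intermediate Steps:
n(A) = -1/A
(-6*7)*n(1) = (-6*7)*(-1/1) = -(-42) = -42*(-1) = 42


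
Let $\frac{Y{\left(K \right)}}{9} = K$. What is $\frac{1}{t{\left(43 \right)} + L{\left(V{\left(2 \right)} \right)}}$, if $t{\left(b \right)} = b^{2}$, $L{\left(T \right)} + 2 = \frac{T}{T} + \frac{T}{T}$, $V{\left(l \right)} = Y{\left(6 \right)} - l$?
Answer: $\frac{1}{1849} \approx 0.00054083$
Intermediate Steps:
$Y{\left(K \right)} = 9 K$
$V{\left(l \right)} = 54 - l$ ($V{\left(l \right)} = 9 \cdot 6 - l = 54 - l$)
$L{\left(T \right)} = 0$ ($L{\left(T \right)} = -2 + \left(\frac{T}{T} + \frac{T}{T}\right) = -2 + \left(1 + 1\right) = -2 + 2 = 0$)
$\frac{1}{t{\left(43 \right)} + L{\left(V{\left(2 \right)} \right)}} = \frac{1}{43^{2} + 0} = \frac{1}{1849 + 0} = \frac{1}{1849}$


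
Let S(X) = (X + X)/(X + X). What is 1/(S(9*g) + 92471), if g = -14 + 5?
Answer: 1/92472 ≈ 1.0814e-5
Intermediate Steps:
g = -9
S(X) = 1 (S(X) = (2*X)/((2*X)) = (2*X)*(1/(2*X)) = 1)
1/(S(9*g) + 92471) = 1/(1 + 92471) = 1/92472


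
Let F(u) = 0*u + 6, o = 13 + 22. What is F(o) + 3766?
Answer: 3772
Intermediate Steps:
o = 35
F(u) = 6 (F(u) = 0 + 6 = 6)
F(o) + 3766 = 6 + 3766 = 3772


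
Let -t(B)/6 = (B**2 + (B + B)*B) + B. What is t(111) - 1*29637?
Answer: -252081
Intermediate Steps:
t(B) = -18*B**2 - 6*B (t(B) = -6*((B**2 + (B + B)*B) + B) = -6*((B**2 + (2*B)*B) + B) = -6*((B**2 + 2*B**2) + B) = -6*(3*B**2 + B) = -6*(B + 3*B**2) = -18*B**2 - 6*B)
t(111) - 1*29637 = -6*111*(1 + 3*111) - 1*29637 = -6*111*(1 + 333) - 29637 = -6*111*334 - 29637 = -222444 - 29637 = -252081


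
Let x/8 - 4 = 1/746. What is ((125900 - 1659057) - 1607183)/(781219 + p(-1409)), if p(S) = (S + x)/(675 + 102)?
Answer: -455068239570/113206579091 ≈ -4.0198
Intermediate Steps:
x = 11940/373 (x = 32 + 8/746 = 32 + 8*(1/746) = 32 + 4/373 = 11940/373 ≈ 32.011)
p(S) = 3980/96607 + S/777 (p(S) = (S + 11940/373)/(675 + 102) = (11940/373 + S)/777 = (11940/373 + S)*(1/777) = 3980/96607 + S/777)
((125900 - 1659057) - 1607183)/(781219 + p(-1409)) = ((125900 - 1659057) - 1607183)/(781219 + (3980/96607 + (1/777)*(-1409))) = (-1533157 - 1607183)/(781219 + (3980/96607 - 1409/777)) = -3140340/(781219 - 513617/289821) = -3140340/226413158182/289821 = -3140340*289821/226413158182 = -455068239570/113206579091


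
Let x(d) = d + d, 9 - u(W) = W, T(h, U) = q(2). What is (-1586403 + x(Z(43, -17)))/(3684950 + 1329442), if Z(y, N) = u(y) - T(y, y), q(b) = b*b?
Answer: -1586479/5014392 ≈ -0.31639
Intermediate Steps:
q(b) = b²
T(h, U) = 4 (T(h, U) = 2² = 4)
u(W) = 9 - W
Z(y, N) = 5 - y (Z(y, N) = (9 - y) - 1*4 = (9 - y) - 4 = 5 - y)
x(d) = 2*d
(-1586403 + x(Z(43, -17)))/(3684950 + 1329442) = (-1586403 + 2*(5 - 1*43))/(3684950 + 1329442) = (-1586403 + 2*(5 - 43))/5014392 = (-1586403 + 2*(-38))*(1/5014392) = (-1586403 - 76)*(1/5014392) = -1586479*1/5014392 = -1586479/5014392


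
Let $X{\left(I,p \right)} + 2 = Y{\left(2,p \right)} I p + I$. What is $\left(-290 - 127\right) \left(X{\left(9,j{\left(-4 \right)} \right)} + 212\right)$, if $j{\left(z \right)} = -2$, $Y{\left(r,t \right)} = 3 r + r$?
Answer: $-31275$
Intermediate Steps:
$Y{\left(r,t \right)} = 4 r$
$X{\left(I,p \right)} = -2 + I + 8 I p$ ($X{\left(I,p \right)} = -2 + \left(4 \cdot 2 I p + I\right) = -2 + \left(8 I p + I\right) = -2 + \left(I + 8 I p\right) = -2 + I + 8 I p$)
$\left(-290 - 127\right) \left(X{\left(9,j{\left(-4 \right)} \right)} + 212\right) = \left(-290 - 127\right) \left(\left(-2 + 9 + 8 \cdot 9 \left(-2\right)\right) + 212\right) = - 417 \left(\left(-2 + 9 - 144\right) + 212\right) = - 417 \left(-137 + 212\right) = \left(-417\right) 75 = -31275$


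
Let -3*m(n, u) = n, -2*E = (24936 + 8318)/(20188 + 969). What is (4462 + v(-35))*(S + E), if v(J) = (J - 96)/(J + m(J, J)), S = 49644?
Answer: 328463933057573/1480990 ≈ 2.2179e+8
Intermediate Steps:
E = -16627/21157 (E = -(24936 + 8318)/(2*(20188 + 969)) = -16627/21157 ≈ -0.78589)
m(n, u) = -n/3
v(J) = 3*(-96 + J)/(2*J) (v(J) = (J - 96)/(J - J/3) = (-96 + J)/((2*J/3)) = (-96 + J)*(3/(2*J)) = 3*(-96 + J)/(2*J))
(4462 + v(-35))*(S + E) = (4462 + (3/2 - 144/(-35)))*(49644 - 16627/21157) = (4462 + (3/2 - 144*(-1/35)))*(1050301481/21157) = (4462 + (3/2 + 144/35))*(1050301481/21157) = (4462 + 393/70)*(1050301481/21157) = (312733/70)*(1050301481/21157) = 328463933057573/1480990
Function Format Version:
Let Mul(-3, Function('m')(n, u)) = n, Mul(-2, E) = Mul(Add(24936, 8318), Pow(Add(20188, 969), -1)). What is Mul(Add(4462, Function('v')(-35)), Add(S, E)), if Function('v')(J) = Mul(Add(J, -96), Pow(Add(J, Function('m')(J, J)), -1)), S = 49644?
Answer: Rational(328463933057573, 1480990) ≈ 2.2179e+8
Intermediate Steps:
E = Rational(-16627, 21157) (E = Mul(Rational(-1, 2), Mul(Add(24936, 8318), Pow(Add(20188, 969), -1))) = Mul(Rational(-1, 2), Mul(33254, Pow(21157, -1))) = Mul(Rational(-1, 2), Mul(33254, Rational(1, 21157))) = Mul(Rational(-1, 2), Rational(33254, 21157)) = Rational(-16627, 21157) ≈ -0.78589)
Function('m')(n, u) = Mul(Rational(-1, 3), n)
Function('v')(J) = Mul(Rational(3, 2), Pow(J, -1), Add(-96, J)) (Function('v')(J) = Mul(Add(J, -96), Pow(Add(J, Mul(Rational(-1, 3), J)), -1)) = Mul(Add(-96, J), Pow(Mul(Rational(2, 3), J), -1)) = Mul(Add(-96, J), Mul(Rational(3, 2), Pow(J, -1))) = Mul(Rational(3, 2), Pow(J, -1), Add(-96, J)))
Mul(Add(4462, Function('v')(-35)), Add(S, E)) = Mul(Add(4462, Add(Rational(3, 2), Mul(-144, Pow(-35, -1)))), Add(49644, Rational(-16627, 21157))) = Mul(Add(4462, Add(Rational(3, 2), Mul(-144, Rational(-1, 35)))), Rational(1050301481, 21157)) = Mul(Add(4462, Add(Rational(3, 2), Rational(144, 35))), Rational(1050301481, 21157)) = Mul(Add(4462, Rational(393, 70)), Rational(1050301481, 21157)) = Mul(Rational(312733, 70), Rational(1050301481, 21157)) = Rational(328463933057573, 1480990)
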